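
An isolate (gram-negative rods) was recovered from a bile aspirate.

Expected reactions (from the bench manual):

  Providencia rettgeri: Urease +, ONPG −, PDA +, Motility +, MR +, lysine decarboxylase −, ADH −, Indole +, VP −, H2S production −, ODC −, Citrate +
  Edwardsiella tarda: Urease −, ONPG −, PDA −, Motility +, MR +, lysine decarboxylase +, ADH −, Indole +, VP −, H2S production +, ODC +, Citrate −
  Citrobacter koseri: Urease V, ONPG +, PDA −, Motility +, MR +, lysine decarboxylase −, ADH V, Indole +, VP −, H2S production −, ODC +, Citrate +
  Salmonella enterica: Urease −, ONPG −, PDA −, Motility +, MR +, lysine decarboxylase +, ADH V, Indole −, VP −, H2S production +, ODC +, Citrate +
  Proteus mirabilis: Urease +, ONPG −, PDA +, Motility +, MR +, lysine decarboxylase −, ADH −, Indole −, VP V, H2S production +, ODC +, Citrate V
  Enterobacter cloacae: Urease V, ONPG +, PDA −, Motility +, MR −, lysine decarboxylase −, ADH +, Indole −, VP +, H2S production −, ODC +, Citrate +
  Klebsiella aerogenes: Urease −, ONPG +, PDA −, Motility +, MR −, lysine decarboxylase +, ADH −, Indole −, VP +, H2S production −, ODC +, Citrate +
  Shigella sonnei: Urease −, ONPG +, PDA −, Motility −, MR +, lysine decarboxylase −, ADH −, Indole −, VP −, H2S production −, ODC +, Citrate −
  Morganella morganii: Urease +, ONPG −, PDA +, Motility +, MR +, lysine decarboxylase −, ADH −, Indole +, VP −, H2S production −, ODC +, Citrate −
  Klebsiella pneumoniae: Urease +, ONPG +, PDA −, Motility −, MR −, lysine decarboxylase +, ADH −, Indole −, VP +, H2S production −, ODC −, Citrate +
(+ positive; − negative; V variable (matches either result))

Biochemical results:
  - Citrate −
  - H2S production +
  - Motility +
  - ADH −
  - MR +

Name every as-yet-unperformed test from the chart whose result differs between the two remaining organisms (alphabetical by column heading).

ADH −: excludes Enterobacter cloacae — 9 left.
Citrate −: excludes 5 organisms — 4 left.
MR +: all 4 remaining candidates are consistent.
Motility +: excludes Shigella sonnei — 3 left.
H2S production +: excludes Morganella morganii — 2 left.
Two candidates remain: Edwardsiella tarda and Proteus mirabilis.
  Urease: Edwardsiella tarda −, Proteus mirabilis + — discriminates.
  ONPG: − vs − — same for both, does not separate.
  PDA: Edwardsiella tarda −, Proteus mirabilis + — discriminates.
  lysine decarboxylase: Edwardsiella tarda +, Proteus mirabilis − — discriminates.
  Indole: Edwardsiella tarda +, Proteus mirabilis − — discriminates.
  VP: − vs V — variable for at least one, does not separate.
  ODC: + vs + — same for both, does not separate.

Indole, lysine decarboxylase, PDA, Urease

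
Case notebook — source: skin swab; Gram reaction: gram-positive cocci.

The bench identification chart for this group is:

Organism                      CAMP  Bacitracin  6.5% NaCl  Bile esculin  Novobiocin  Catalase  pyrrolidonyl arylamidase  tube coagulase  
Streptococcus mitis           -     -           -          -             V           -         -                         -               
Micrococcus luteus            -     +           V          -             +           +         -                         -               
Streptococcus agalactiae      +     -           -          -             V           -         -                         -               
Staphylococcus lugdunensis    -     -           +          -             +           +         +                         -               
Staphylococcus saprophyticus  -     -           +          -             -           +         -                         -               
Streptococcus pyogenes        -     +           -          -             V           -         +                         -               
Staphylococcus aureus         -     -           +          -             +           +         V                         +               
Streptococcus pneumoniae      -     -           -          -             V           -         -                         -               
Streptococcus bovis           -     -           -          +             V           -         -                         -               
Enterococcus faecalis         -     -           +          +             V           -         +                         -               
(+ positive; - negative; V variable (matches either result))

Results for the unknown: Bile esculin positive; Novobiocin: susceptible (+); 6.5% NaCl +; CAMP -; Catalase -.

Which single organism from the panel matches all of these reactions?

CAMP -: excludes Streptococcus agalactiae — 9 left.
Novobiocin +: excludes Staphylococcus saprophyticus — 8 left.
6.5% NaCl +: excludes Streptococcus mitis, Streptococcus pyogenes, Streptococcus pneumoniae, Streptococcus bovis — 4 left.
Catalase -: excludes Micrococcus luteus, Staphylococcus lugdunensis, Staphylococcus aureus — 1 left.
Bile esculin +: the one remaining candidate is consistent.

Enterococcus faecalis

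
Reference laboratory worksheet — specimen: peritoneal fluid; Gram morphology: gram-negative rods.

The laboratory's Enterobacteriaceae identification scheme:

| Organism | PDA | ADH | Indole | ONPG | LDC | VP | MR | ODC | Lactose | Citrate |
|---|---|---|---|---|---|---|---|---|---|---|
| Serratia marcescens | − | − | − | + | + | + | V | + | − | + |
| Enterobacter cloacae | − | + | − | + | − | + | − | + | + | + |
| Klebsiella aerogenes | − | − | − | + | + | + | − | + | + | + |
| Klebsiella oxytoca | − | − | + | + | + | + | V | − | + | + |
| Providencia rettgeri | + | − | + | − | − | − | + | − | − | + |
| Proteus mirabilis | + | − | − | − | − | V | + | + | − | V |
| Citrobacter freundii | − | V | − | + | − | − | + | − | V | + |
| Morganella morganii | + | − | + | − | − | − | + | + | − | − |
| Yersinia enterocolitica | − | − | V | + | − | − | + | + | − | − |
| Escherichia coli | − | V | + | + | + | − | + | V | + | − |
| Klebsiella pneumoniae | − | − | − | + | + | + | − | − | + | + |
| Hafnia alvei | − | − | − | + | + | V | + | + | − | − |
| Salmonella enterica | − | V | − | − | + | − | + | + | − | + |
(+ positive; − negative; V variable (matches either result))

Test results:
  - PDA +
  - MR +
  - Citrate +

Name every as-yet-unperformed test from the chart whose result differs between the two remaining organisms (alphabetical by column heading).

MR +: excludes Enterobacter cloacae, Klebsiella aerogenes, Klebsiella pneumoniae — 10 left.
Citrate +: excludes Morganella morganii, Yersinia enterocolitica, Escherichia coli, Hafnia alvei — 6 left.
PDA +: excludes Serratia marcescens, Klebsiella oxytoca, Citrobacter freundii, Salmonella enterica — 2 left.
Two candidates remain: Proteus mirabilis and Providencia rettgeri.
  ADH: − vs − — same for both, does not separate.
  Indole: Proteus mirabilis −, Providencia rettgeri + — discriminates.
  ONPG: − vs − — same for both, does not separate.
  LDC: − vs − — same for both, does not separate.
  VP: V vs − — variable for at least one, does not separate.
  ODC: Proteus mirabilis +, Providencia rettgeri − — discriminates.
  Lactose: − vs − — same for both, does not separate.

Indole, ODC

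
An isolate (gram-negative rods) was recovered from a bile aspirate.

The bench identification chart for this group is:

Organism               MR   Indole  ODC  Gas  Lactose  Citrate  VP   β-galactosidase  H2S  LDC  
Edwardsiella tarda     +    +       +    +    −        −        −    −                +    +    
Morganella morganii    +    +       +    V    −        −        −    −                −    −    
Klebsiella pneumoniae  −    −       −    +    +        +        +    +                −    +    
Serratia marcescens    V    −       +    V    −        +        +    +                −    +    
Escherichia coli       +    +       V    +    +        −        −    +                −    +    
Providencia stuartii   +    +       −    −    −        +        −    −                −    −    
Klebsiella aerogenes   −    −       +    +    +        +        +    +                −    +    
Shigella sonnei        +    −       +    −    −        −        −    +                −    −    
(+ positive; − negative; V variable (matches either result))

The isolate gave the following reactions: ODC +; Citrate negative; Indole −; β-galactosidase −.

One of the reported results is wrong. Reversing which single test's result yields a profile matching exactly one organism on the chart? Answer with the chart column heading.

β-galactosidase

As reported, no row in the chart matches all 4 reactions.
Reversing Citrate → still no organism matches.
Reversing Indole → 2 organisms match (not unique).
Reversing β-galactosidase (to +) → unique match: Shigella sonnei.
Reversing ODC → still no organism matches.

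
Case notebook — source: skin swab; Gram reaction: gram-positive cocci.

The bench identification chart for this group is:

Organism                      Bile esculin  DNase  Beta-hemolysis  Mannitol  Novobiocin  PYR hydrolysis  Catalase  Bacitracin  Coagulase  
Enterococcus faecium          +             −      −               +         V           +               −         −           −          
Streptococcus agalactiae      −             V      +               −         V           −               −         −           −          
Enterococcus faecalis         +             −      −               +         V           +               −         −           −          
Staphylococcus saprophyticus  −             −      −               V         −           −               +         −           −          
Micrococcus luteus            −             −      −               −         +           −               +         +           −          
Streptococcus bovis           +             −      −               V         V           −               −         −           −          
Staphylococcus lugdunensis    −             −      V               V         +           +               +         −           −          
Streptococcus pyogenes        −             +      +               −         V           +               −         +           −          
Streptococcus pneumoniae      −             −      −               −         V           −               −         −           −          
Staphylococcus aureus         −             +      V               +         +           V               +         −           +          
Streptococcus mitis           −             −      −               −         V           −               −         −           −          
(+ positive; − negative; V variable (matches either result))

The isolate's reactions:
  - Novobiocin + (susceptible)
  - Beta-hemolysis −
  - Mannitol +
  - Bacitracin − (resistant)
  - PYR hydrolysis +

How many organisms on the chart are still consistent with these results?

4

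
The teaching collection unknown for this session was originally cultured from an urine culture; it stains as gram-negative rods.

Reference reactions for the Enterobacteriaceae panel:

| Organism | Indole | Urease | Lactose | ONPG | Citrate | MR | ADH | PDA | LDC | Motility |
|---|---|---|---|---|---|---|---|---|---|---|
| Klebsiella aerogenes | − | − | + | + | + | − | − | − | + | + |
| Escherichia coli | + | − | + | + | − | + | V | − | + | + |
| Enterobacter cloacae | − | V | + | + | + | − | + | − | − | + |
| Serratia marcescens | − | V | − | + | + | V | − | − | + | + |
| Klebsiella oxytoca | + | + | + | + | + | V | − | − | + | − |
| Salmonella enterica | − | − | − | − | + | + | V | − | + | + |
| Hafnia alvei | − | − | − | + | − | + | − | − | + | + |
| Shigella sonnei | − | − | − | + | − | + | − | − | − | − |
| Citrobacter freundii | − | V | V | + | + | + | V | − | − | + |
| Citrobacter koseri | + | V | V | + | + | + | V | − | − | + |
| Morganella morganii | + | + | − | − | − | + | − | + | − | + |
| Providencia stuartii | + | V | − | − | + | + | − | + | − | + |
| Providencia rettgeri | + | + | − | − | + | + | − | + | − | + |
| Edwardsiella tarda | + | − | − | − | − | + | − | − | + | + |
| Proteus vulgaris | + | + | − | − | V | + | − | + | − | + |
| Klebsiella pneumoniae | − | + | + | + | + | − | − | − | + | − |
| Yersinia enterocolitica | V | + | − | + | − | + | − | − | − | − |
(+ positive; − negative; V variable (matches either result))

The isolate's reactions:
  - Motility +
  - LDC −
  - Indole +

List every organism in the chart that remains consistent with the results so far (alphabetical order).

Citrobacter koseri, Morganella morganii, Proteus vulgaris, Providencia rettgeri, Providencia stuartii

Motility +: excludes Klebsiella oxytoca, Shigella sonnei, Klebsiella pneumoniae, Yersinia enterocolitica — 13 left.
Indole +: excludes 6 organisms — 7 left.
LDC −: excludes Escherichia coli, Edwardsiella tarda — 5 left.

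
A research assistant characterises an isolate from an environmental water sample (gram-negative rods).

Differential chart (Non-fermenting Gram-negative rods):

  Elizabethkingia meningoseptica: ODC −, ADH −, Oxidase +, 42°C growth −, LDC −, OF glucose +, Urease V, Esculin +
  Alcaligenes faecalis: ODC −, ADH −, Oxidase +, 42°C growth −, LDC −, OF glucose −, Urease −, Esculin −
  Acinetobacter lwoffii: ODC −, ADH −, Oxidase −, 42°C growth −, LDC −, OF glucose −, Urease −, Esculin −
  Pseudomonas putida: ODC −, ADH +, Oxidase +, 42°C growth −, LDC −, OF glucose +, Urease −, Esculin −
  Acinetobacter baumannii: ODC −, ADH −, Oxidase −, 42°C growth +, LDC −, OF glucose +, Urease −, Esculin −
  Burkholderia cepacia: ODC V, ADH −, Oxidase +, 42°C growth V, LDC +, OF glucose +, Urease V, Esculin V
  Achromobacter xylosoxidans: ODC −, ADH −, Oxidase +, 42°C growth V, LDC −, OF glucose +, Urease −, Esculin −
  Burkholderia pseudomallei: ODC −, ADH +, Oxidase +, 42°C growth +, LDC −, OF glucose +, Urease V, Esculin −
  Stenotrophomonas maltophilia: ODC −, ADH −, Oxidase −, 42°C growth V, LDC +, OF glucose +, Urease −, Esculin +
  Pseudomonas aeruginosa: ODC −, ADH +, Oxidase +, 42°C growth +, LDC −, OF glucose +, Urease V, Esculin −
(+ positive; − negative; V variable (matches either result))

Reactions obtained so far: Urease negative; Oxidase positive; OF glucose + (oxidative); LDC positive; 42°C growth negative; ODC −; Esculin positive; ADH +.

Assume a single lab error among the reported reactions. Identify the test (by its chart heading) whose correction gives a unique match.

As reported, no row in the chart matches all 8 reactions.
Reversing OF glucose → still no organism matches.
Reversing Urease → still no organism matches.
Reversing ODC → still no organism matches.
Reversing Oxidase → still no organism matches.
Reversing LDC → still no organism matches.
Reversing 42°C growth → still no organism matches.
Reversing Esculin → still no organism matches.
Reversing ADH (to −) → unique match: Burkholderia cepacia.

ADH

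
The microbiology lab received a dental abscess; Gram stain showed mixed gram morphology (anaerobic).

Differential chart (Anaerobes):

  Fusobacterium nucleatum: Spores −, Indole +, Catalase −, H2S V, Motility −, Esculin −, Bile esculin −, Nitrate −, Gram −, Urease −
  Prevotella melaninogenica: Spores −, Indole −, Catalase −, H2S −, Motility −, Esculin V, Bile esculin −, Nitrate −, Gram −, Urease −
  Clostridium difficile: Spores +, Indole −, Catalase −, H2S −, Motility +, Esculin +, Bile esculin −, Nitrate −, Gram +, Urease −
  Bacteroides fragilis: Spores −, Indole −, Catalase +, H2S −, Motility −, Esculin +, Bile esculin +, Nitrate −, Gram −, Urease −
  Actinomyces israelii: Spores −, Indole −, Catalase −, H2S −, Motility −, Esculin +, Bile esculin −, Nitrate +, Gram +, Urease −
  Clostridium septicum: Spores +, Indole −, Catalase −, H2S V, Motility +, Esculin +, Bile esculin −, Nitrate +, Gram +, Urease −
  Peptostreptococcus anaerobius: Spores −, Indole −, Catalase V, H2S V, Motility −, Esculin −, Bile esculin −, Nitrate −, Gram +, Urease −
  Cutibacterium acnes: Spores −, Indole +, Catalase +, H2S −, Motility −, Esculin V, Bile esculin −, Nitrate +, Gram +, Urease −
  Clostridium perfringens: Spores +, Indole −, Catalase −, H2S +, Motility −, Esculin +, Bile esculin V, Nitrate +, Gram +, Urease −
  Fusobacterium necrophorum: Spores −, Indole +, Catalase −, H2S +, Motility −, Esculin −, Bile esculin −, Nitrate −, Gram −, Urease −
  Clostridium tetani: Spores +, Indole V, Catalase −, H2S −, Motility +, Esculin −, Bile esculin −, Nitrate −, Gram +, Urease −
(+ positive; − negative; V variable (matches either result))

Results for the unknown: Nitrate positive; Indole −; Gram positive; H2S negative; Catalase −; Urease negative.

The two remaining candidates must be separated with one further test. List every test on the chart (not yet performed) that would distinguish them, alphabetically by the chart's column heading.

Motility, Spores

Catalase −: excludes Bacteroides fragilis, Cutibacterium acnes — 9 left.
H2S −: excludes Clostridium perfringens, Fusobacterium necrophorum — 7 left.
Indole −: excludes Fusobacterium nucleatum — 6 left.
Gram +: excludes Prevotella melaninogenica — 5 left.
Urease −: all 5 remaining candidates are consistent.
Nitrate +: excludes Clostridium difficile, Peptostreptococcus anaerobius, Clostridium tetani — 2 left.
Two candidates remain: Actinomyces israelii and Clostridium septicum.
  Spores: Actinomyces israelii −, Clostridium septicum + — discriminates.
  Motility: Actinomyces israelii −, Clostridium septicum + — discriminates.
  Esculin: + vs + — same for both, does not separate.
  Bile esculin: − vs − — same for both, does not separate.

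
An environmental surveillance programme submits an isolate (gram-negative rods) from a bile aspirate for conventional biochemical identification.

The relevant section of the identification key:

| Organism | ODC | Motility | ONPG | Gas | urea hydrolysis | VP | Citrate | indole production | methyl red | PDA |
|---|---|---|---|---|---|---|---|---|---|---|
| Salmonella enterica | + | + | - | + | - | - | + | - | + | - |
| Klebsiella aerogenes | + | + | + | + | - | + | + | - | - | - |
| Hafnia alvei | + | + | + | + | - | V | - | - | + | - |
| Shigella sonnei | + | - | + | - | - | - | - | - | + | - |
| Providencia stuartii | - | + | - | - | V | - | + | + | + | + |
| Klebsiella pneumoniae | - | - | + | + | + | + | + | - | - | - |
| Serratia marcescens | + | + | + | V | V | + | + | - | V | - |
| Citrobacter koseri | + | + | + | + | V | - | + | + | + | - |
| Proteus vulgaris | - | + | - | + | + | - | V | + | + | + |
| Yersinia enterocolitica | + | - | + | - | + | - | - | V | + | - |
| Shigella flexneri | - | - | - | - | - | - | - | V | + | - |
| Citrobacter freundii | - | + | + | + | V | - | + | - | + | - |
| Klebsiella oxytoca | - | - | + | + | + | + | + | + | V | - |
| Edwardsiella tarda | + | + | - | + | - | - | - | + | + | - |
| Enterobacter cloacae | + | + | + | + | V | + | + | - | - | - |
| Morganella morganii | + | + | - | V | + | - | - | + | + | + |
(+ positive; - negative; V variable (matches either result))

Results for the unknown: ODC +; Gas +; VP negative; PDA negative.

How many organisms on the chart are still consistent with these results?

ODC +: excludes 6 organisms — 10 left.
PDA -: excludes Morganella morganii — 9 left.
VP -: excludes Klebsiella aerogenes, Serratia marcescens, Enterobacter cloacae — 6 left.
Gas +: excludes Shigella sonnei, Yersinia enterocolitica — 4 left.
Still consistent: Citrobacter koseri, Edwardsiella tarda, Hafnia alvei, Salmonella enterica.

4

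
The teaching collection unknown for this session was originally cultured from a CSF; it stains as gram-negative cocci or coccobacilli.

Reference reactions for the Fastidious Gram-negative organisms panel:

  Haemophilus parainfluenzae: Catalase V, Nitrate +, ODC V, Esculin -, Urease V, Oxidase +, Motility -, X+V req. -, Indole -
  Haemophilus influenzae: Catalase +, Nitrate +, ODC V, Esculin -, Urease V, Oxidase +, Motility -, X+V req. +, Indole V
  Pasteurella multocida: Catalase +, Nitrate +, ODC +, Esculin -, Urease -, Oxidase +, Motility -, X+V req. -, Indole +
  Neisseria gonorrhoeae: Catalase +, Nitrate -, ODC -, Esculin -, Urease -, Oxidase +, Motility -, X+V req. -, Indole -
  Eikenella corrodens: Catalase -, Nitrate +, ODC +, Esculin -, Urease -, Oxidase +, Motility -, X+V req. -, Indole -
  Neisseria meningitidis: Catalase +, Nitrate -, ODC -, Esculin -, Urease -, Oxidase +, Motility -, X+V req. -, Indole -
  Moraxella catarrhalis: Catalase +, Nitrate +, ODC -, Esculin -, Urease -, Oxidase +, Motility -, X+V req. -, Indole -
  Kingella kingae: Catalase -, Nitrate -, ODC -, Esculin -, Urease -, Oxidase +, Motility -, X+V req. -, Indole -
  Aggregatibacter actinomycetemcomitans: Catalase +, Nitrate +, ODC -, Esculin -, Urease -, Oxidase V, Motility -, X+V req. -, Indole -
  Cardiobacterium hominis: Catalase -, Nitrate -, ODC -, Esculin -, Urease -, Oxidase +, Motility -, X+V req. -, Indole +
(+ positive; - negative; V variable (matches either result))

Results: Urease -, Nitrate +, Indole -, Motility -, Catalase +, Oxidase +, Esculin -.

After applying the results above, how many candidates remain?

4

Esculin -: all 10 remaining candidates are consistent.
Catalase +: excludes Eikenella corrodens, Kingella kingae, Cardiobacterium hominis — 7 left.
Urease -: all 7 remaining candidates are consistent.
Indole -: excludes Pasteurella multocida — 6 left.
Motility -: all 6 remaining candidates are consistent.
Nitrate +: excludes Neisseria gonorrhoeae, Neisseria meningitidis — 4 left.
Oxidase +: all 4 remaining candidates are consistent.
Still consistent: Aggregatibacter actinomycetemcomitans, Haemophilus influenzae, Haemophilus parainfluenzae, Moraxella catarrhalis.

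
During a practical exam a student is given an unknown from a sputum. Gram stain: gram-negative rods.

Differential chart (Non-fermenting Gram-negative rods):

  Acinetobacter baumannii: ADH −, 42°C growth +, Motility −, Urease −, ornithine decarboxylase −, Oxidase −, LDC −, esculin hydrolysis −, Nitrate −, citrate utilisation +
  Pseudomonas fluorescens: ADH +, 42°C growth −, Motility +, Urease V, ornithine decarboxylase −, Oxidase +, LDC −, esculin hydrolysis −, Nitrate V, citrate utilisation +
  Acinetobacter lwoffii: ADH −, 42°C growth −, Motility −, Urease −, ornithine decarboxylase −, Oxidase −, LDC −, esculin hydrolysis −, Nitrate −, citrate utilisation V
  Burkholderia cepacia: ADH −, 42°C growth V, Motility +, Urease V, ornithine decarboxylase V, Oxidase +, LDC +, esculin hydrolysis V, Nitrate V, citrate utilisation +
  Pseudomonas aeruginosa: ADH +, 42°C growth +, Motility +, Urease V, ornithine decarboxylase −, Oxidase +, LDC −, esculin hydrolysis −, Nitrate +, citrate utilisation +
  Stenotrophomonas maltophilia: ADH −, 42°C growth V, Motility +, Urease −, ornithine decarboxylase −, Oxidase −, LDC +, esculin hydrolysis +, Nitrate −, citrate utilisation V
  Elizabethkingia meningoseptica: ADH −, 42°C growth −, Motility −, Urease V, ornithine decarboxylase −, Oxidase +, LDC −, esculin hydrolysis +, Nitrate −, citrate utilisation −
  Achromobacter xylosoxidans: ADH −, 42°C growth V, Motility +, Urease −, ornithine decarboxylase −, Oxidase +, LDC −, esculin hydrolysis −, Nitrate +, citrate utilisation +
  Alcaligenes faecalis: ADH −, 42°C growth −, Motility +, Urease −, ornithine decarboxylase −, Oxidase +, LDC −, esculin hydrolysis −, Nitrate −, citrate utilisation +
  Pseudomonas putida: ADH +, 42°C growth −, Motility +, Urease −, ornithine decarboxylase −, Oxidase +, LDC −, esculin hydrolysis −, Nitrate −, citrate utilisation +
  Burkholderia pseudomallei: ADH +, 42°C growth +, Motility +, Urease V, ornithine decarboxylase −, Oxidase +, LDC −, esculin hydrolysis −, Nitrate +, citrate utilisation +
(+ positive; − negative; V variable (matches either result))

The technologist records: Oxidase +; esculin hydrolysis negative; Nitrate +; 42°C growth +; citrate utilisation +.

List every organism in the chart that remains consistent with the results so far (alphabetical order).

Achromobacter xylosoxidans, Burkholderia cepacia, Burkholderia pseudomallei, Pseudomonas aeruginosa

Oxidase +: excludes Acinetobacter baumannii, Acinetobacter lwoffii, Stenotrophomonas maltophilia — 8 left.
citrate utilisation +: excludes Elizabethkingia meningoseptica — 7 left.
esculin hydrolysis −: all 7 remaining candidates are consistent.
Nitrate +: excludes Alcaligenes faecalis, Pseudomonas putida — 5 left.
42°C growth +: excludes Pseudomonas fluorescens — 4 left.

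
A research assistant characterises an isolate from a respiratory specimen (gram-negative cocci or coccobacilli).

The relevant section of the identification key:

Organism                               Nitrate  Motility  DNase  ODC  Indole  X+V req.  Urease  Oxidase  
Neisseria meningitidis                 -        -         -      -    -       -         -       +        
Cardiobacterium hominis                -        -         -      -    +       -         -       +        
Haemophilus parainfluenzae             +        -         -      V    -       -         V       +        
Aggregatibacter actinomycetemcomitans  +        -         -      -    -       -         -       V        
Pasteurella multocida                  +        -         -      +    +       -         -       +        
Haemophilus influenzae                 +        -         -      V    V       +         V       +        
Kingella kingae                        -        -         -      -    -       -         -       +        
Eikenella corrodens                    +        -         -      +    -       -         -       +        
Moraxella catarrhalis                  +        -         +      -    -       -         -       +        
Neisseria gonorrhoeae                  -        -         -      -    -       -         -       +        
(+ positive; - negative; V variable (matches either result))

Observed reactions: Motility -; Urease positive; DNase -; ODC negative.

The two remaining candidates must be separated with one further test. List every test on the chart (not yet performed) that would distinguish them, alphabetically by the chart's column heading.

X+V req.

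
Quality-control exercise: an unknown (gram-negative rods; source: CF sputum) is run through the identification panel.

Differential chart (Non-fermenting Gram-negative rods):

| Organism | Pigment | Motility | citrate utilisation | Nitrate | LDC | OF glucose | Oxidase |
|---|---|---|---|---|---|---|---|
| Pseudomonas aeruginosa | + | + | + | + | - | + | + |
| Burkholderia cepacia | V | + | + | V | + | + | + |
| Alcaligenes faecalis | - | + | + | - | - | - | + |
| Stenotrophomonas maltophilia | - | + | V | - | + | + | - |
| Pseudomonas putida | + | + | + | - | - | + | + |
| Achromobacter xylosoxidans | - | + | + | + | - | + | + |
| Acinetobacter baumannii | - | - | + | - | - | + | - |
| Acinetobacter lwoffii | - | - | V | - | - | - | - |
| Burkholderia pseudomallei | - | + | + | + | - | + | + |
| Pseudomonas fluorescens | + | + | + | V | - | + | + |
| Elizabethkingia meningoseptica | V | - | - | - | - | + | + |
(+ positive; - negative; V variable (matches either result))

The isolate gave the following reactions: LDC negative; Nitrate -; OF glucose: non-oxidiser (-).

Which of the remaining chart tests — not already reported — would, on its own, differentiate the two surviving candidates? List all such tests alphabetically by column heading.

OF glucose -: excludes 9 organisms — 2 left.
Nitrate -: all 2 remaining candidates are consistent.
LDC -: all 2 remaining candidates are consistent.
Two candidates remain: Acinetobacter lwoffii and Alcaligenes faecalis.
  Pigment: - vs - — same for both, does not separate.
  Motility: Acinetobacter lwoffii -, Alcaligenes faecalis + — discriminates.
  citrate utilisation: V vs + — variable for at least one, does not separate.
  Oxidase: Acinetobacter lwoffii -, Alcaligenes faecalis + — discriminates.

Motility, Oxidase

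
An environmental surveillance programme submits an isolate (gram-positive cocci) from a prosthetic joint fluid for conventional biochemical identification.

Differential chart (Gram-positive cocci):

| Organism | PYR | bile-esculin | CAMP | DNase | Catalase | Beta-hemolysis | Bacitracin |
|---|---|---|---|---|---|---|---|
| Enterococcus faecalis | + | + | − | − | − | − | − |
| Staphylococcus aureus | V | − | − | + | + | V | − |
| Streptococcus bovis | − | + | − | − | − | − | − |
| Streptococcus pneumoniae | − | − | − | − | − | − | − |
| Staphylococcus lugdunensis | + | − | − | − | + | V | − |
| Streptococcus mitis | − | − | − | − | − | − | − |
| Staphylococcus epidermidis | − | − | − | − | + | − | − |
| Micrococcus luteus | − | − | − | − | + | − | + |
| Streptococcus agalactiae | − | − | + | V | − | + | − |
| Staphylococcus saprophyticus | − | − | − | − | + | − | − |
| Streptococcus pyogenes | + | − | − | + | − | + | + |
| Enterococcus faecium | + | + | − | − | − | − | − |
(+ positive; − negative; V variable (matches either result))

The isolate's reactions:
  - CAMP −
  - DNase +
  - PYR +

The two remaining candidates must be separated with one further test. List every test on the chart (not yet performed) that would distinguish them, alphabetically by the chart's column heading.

Bacitracin, Catalase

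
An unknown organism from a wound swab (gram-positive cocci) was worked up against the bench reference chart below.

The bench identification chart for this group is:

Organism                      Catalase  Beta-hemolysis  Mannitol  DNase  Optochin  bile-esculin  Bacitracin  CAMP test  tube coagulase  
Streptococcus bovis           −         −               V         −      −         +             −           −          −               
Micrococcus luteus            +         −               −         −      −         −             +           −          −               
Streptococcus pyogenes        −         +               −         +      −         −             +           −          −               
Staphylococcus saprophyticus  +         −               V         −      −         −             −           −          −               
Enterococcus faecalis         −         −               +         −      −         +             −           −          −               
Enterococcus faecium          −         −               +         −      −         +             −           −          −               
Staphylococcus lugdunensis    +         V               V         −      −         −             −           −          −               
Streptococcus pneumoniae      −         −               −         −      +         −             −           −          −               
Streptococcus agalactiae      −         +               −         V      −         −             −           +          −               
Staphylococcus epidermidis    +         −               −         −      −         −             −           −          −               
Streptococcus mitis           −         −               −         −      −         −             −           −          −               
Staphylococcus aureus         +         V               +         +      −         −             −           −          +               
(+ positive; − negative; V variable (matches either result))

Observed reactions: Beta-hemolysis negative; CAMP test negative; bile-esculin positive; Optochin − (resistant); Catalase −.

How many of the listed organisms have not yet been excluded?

3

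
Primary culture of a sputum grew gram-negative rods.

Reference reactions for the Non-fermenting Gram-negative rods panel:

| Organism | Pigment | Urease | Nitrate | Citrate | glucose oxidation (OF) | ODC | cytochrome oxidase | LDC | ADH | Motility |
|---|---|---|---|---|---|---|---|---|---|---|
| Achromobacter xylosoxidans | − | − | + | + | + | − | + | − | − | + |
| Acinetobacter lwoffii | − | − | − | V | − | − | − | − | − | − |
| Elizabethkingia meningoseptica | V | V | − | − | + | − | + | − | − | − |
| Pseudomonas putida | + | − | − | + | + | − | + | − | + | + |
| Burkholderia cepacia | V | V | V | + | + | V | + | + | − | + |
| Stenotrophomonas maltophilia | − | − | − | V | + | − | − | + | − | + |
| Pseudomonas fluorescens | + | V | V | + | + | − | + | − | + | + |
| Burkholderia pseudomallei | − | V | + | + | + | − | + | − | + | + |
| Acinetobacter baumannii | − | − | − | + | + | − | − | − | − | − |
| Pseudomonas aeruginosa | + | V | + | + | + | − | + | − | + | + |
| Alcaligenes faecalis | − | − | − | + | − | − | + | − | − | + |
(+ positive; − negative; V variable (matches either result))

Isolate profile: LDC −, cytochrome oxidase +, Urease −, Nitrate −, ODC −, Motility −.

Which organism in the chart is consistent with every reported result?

Elizabethkingia meningoseptica

LDC −: excludes Burkholderia cepacia, Stenotrophomonas maltophilia — 9 left.
cytochrome oxidase +: excludes Acinetobacter lwoffii, Acinetobacter baumannii — 7 left.
Motility −: excludes 6 organisms — 1 left.
ODC −: the one remaining candidate is consistent.
Urease −: the one remaining candidate is consistent.
Nitrate −: the one remaining candidate is consistent.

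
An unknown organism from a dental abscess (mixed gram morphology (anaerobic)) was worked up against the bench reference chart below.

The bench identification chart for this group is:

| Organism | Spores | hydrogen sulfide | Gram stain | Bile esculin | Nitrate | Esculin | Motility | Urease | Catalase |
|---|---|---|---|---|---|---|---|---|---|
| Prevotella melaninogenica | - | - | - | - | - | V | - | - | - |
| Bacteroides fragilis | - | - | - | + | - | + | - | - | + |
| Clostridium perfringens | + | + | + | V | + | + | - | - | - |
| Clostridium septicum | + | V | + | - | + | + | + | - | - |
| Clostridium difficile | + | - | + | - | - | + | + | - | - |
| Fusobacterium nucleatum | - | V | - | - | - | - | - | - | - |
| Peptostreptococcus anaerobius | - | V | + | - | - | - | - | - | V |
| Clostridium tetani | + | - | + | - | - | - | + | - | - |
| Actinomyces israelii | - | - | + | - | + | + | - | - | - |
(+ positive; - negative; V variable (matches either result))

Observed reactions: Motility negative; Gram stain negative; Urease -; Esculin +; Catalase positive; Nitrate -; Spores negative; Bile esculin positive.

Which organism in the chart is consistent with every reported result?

Bacteroides fragilis

Esculin +: excludes Fusobacterium nucleatum, Peptostreptococcus anaerobius, Clostridium tetani — 6 left.
Spores -: excludes Clostridium perfringens, Clostridium septicum, Clostridium difficile — 3 left.
Motility -: all 3 remaining candidates are consistent.
Gram stain -: excludes Actinomyces israelii — 2 left.
Catalase +: excludes Prevotella melaninogenica — 1 left.
Urease -: the one remaining candidate is consistent.
Nitrate -: the one remaining candidate is consistent.
Bile esculin +: the one remaining candidate is consistent.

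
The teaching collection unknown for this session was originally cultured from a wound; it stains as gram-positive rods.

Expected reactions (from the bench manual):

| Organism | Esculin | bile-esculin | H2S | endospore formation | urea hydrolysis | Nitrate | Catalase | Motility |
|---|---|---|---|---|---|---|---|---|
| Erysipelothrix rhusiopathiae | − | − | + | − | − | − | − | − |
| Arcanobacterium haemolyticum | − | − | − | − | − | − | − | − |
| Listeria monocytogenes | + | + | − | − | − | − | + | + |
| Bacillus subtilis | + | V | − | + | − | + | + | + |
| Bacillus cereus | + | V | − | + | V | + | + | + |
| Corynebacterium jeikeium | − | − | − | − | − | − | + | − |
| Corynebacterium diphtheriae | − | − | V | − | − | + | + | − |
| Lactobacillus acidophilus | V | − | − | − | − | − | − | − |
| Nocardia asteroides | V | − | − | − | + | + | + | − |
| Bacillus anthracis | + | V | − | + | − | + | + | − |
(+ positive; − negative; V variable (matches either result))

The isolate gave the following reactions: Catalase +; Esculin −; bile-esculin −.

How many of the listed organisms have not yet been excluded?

Esculin −: excludes Listeria monocytogenes, Bacillus subtilis, Bacillus cereus, Bacillus anthracis — 6 left.
bile-esculin −: all 6 remaining candidates are consistent.
Catalase +: excludes Erysipelothrix rhusiopathiae, Arcanobacterium haemolyticum, Lactobacillus acidophilus — 3 left.
Still consistent: Corynebacterium diphtheriae, Corynebacterium jeikeium, Nocardia asteroides.

3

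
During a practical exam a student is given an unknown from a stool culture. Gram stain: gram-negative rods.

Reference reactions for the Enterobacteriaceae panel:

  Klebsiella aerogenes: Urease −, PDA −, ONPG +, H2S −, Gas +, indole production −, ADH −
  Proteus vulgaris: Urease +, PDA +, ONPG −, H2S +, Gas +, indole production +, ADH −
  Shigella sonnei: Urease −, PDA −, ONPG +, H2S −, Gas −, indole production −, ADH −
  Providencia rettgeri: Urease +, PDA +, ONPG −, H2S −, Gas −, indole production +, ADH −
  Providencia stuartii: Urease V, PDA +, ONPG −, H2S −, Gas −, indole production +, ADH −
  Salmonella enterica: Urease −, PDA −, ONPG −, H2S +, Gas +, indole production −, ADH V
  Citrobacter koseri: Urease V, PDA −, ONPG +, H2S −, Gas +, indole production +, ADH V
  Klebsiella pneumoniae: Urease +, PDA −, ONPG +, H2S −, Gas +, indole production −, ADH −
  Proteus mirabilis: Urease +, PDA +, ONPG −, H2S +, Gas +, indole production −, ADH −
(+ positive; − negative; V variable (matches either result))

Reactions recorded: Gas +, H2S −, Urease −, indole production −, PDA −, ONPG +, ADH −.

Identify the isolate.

Klebsiella aerogenes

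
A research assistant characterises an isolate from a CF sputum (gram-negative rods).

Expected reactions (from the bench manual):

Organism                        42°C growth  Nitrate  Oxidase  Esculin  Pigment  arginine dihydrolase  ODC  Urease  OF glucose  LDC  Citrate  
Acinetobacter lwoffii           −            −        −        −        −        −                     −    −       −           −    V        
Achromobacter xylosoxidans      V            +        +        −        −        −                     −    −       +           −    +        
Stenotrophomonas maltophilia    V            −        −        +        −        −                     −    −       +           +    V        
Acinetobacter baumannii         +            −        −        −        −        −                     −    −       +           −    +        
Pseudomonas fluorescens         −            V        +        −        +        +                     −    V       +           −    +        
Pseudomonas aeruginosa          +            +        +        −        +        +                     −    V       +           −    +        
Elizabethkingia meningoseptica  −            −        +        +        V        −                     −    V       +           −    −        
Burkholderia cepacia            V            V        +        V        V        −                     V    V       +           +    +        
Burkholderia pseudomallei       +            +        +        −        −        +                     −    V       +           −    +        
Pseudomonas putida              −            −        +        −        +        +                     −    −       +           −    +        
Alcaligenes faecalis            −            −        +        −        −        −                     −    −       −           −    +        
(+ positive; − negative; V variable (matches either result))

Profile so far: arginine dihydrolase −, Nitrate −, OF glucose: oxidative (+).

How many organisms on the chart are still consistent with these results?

4

arginine dihydrolase −: excludes Pseudomonas fluorescens, Pseudomonas aeruginosa, Burkholderia pseudomallei, Pseudomonas putida — 7 left.
Nitrate −: excludes Achromobacter xylosoxidans — 6 left.
OF glucose +: excludes Acinetobacter lwoffii, Alcaligenes faecalis — 4 left.
Still consistent: Acinetobacter baumannii, Burkholderia cepacia, Elizabethkingia meningoseptica, Stenotrophomonas maltophilia.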